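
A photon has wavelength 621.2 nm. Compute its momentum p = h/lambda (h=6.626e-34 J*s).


p = h / lambda
= 6.626e-34 / (621.2e-9)
= 6.626e-34 / 6.2120e-07
= 1.0666e-27 kg*m/s

1.0666e-27


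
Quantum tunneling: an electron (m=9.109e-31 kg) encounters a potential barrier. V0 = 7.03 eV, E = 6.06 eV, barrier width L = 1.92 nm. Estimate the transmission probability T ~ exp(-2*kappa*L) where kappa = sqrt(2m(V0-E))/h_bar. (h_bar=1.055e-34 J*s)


V0 - E = 0.97 eV = 1.5539e-19 J
kappa = sqrt(2 * m * (V0-E)) / h_bar
= sqrt(2 * 9.109e-31 * 1.5539e-19) / 1.055e-34
= 5.0433e+09 /m
2*kappa*L = 2 * 5.0433e+09 * 1.92e-9
= 19.3663
T = exp(-19.3663) = 3.884462e-09

3.884462e-09


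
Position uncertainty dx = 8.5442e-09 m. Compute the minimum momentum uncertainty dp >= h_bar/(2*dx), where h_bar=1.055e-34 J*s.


dp = h_bar / (2 * dx)
= 1.055e-34 / (2 * 8.5442e-09)
= 1.055e-34 / 1.7088e-08
= 6.1738e-27 kg*m/s

6.1738e-27


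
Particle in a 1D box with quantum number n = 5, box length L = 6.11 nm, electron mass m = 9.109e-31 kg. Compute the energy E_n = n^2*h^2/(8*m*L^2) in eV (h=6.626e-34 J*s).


E = n^2 * h^2 / (8 * m * L^2)
= 5^2 * (6.626e-34)^2 / (8 * 9.109e-31 * (6.11e-9)^2)
= 25 * 4.3904e-67 / (8 * 9.109e-31 * 3.7332e-17)
= 4.0346e-20 J
= 0.2518 eV

0.2518


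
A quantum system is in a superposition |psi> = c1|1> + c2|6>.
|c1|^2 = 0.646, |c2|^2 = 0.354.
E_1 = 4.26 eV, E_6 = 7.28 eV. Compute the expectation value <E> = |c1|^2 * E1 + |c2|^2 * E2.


<E> = |c1|^2 * E1 + |c2|^2 * E2
= 0.646 * 4.26 + 0.354 * 7.28
= 2.752 + 2.5771
= 5.3291 eV

5.3291


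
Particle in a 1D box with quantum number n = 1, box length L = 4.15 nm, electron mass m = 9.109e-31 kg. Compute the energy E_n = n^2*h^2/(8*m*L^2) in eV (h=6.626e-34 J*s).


E = n^2 * h^2 / (8 * m * L^2)
= 1^2 * (6.626e-34)^2 / (8 * 9.109e-31 * (4.15e-9)^2)
= 1 * 4.3904e-67 / (8 * 9.109e-31 * 1.7223e-17)
= 3.4982e-21 J
= 0.0218 eV

0.0218


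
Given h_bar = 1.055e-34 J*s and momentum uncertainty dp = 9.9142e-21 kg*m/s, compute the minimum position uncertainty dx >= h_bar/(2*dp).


dx = h_bar / (2 * dp)
= 1.055e-34 / (2 * 9.9142e-21)
= 1.055e-34 / 1.9828e-20
= 5.3207e-15 m

5.3207e-15


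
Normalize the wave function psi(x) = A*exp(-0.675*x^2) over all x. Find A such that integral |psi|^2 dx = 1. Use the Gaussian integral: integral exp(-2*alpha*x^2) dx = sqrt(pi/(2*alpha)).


integral |psi|^2 dx = A^2 * sqrt(pi/(2*alpha)) = 1
A^2 = sqrt(2*alpha/pi)
= sqrt(2 * 0.675 / pi)
= 0.655529
A = sqrt(0.655529)
= 0.8096

0.8096


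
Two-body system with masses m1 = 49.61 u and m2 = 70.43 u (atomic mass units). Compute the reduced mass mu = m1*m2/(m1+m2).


mu = m1 * m2 / (m1 + m2)
= 49.61 * 70.43 / (49.61 + 70.43)
= 3494.0323 / 120.04
= 29.1072 u

29.1072


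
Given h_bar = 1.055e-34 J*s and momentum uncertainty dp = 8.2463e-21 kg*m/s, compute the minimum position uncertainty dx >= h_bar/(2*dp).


dx = h_bar / (2 * dp)
= 1.055e-34 / (2 * 8.2463e-21)
= 1.055e-34 / 1.6493e-20
= 6.3968e-15 m

6.3968e-15


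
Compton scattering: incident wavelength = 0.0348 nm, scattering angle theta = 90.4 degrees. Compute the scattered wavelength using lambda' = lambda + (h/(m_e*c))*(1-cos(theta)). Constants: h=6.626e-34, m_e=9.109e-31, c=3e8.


Compton wavelength: h/(m_e*c) = 2.4247e-12 m
d_lambda = 2.4247e-12 * (1 - cos(90.4 deg))
= 2.4247e-12 * 1.006981
= 2.4416e-12 m = 0.002442 nm
lambda' = 0.0348 + 0.002442
= 0.037242 nm

0.037242


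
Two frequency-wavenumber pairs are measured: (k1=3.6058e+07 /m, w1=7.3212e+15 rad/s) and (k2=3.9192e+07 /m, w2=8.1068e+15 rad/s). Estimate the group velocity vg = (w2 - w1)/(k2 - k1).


vg = (w2 - w1) / (k2 - k1)
= (8.1068e+15 - 7.3212e+15) / (3.9192e+07 - 3.6058e+07)
= 7.8560e+14 / 3.1340e+06
= 2.5067e+08 m/s

2.5067e+08


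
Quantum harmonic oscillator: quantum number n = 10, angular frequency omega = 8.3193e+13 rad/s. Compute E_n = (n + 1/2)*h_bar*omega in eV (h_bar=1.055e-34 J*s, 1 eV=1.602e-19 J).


E = (n + 1/2) * h_bar * omega
= (10 + 0.5) * 1.055e-34 * 8.3193e+13
= 10.5 * 8.7769e-21
= 9.2157e-20 J
= 0.5753 eV

0.5753


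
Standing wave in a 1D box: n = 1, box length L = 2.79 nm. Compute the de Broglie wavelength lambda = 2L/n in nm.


lambda = 2L / n
= 2 * 2.79 / 1
= 5.58 / 1
= 5.58 nm

5.58


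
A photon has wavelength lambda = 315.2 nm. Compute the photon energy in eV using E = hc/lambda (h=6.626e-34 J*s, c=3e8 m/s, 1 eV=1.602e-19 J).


E = hc / lambda
= (6.626e-34)(3e8) / (315.2e-9)
= 1.9878e-25 / 3.1520e-07
= 6.3065e-19 J
Converting to eV: 6.3065e-19 / 1.602e-19
= 3.9366 eV

3.9366


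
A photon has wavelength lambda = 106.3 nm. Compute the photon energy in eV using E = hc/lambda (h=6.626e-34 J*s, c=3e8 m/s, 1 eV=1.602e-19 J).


E = hc / lambda
= (6.626e-34)(3e8) / (106.3e-9)
= 1.9878e-25 / 1.0630e-07
= 1.8700e-18 J
Converting to eV: 1.8700e-18 / 1.602e-19
= 11.6729 eV

11.6729


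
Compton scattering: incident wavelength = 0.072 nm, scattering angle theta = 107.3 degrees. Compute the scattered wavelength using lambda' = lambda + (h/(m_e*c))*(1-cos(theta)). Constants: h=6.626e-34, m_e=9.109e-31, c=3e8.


Compton wavelength: h/(m_e*c) = 2.4247e-12 m
d_lambda = 2.4247e-12 * (1 - cos(107.3 deg))
= 2.4247e-12 * 1.297375
= 3.1458e-12 m = 0.003146 nm
lambda' = 0.072 + 0.003146
= 0.075146 nm

0.075146


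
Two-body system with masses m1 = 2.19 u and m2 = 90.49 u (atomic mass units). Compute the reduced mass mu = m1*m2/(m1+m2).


mu = m1 * m2 / (m1 + m2)
= 2.19 * 90.49 / (2.19 + 90.49)
= 198.1731 / 92.68
= 2.1383 u

2.1383


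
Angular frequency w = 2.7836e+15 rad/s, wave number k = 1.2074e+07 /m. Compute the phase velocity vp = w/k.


vp = w / k
= 2.7836e+15 / 1.2074e+07
= 2.3054e+08 m/s

2.3054e+08


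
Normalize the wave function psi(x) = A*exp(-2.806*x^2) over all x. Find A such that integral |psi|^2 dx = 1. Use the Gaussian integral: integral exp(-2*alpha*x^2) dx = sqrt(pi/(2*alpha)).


integral |psi|^2 dx = A^2 * sqrt(pi/(2*alpha)) = 1
A^2 = sqrt(2*alpha/pi)
= sqrt(2 * 2.806 / pi)
= 1.336546
A = sqrt(1.336546)
= 1.1561

1.1561


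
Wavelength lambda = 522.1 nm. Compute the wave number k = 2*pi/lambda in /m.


k = 2 * pi / lambda
= 6.2832 / (522.1e-9)
= 6.2832 / 5.2210e-07
= 1.2034e+07 /m

1.2034e+07


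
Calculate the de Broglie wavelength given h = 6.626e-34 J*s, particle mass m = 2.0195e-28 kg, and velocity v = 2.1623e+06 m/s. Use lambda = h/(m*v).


lambda = h / (m * v)
= 6.626e-34 / (2.0195e-28 * 2.1623e+06)
= 6.626e-34 / 4.3668e-22
= 1.5174e-12 m

1.5174e-12


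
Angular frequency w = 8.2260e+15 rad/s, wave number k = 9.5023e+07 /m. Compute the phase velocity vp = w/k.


vp = w / k
= 8.2260e+15 / 9.5023e+07
= 8.6569e+07 m/s

8.6569e+07


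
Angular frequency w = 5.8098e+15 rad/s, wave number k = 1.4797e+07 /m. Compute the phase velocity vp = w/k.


vp = w / k
= 5.8098e+15 / 1.4797e+07
= 3.9263e+08 m/s

3.9263e+08


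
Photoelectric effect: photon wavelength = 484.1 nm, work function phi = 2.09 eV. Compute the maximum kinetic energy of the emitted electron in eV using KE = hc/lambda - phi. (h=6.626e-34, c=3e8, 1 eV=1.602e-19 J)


E_photon = hc / lambda
= (6.626e-34)(3e8) / (484.1e-9)
= 4.1062e-19 J
= 2.5632 eV
KE = E_photon - phi
= 2.5632 - 2.09
= 0.4732 eV

0.4732


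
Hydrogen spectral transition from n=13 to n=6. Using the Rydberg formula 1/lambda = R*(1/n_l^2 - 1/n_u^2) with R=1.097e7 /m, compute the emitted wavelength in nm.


1/lambda = R * (1/n_l^2 - 1/n_u^2)
= 1.097e7 * (1/6^2 - 1/13^2)
= 1.097e7 * (0.027778 - 0.005917)
= 1.097e7 * 0.021861
= 2.3981e+05 /m
lambda = 1 / 2.3981e+05 = 4169.9509 nm

4169.9509


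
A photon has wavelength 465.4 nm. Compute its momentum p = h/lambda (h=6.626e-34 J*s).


p = h / lambda
= 6.626e-34 / (465.4e-9)
= 6.626e-34 / 4.6540e-07
= 1.4237e-27 kg*m/s

1.4237e-27


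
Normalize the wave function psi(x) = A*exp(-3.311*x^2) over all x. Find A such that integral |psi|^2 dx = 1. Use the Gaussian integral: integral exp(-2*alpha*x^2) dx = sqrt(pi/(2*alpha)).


integral |psi|^2 dx = A^2 * sqrt(pi/(2*alpha)) = 1
A^2 = sqrt(2*alpha/pi)
= sqrt(2 * 3.311 / pi)
= 1.451843
A = sqrt(1.451843)
= 1.2049

1.2049


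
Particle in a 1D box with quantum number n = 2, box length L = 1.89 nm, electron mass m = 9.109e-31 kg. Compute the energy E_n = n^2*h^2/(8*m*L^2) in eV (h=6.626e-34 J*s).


E = n^2 * h^2 / (8 * m * L^2)
= 2^2 * (6.626e-34)^2 / (8 * 9.109e-31 * (1.89e-9)^2)
= 4 * 4.3904e-67 / (8 * 9.109e-31 * 3.5721e-18)
= 6.7465e-20 J
= 0.4211 eV

0.4211


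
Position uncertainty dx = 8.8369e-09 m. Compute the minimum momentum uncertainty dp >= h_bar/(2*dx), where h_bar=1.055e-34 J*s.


dp = h_bar / (2 * dx)
= 1.055e-34 / (2 * 8.8369e-09)
= 1.055e-34 / 1.7674e-08
= 5.9693e-27 kg*m/s

5.9693e-27


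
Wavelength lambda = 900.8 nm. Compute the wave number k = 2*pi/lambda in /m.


k = 2 * pi / lambda
= 6.2832 / (900.8e-9)
= 6.2832 / 9.0080e-07
= 6.9751e+06 /m

6.9751e+06


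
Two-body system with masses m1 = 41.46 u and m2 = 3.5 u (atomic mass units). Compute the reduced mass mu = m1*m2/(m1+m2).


mu = m1 * m2 / (m1 + m2)
= 41.46 * 3.5 / (41.46 + 3.5)
= 145.11 / 44.96
= 3.2275 u

3.2275


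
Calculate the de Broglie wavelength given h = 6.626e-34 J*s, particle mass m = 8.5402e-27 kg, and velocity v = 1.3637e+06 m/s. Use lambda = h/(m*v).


lambda = h / (m * v)
= 6.626e-34 / (8.5402e-27 * 1.3637e+06)
= 6.626e-34 / 1.1646e-20
= 5.6894e-14 m

5.6894e-14


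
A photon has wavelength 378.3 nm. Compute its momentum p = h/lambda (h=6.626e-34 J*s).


p = h / lambda
= 6.626e-34 / (378.3e-9)
= 6.626e-34 / 3.7830e-07
= 1.7515e-27 kg*m/s

1.7515e-27


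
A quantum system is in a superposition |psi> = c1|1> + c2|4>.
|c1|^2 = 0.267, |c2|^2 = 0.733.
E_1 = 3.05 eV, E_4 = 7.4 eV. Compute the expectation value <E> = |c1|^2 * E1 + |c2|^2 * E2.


<E> = |c1|^2 * E1 + |c2|^2 * E2
= 0.267 * 3.05 + 0.733 * 7.4
= 0.8144 + 5.4242
= 6.2386 eV

6.2386


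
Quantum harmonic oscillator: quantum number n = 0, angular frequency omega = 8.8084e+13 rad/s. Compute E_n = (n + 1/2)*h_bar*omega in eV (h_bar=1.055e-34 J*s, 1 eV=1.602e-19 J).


E = (n + 1/2) * h_bar * omega
= (0 + 0.5) * 1.055e-34 * 8.8084e+13
= 0.5 * 9.2929e-21
= 4.6464e-21 J
= 0.029 eV

0.029


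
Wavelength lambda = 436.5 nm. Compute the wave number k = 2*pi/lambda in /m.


k = 2 * pi / lambda
= 6.2832 / (436.5e-9)
= 6.2832 / 4.3650e-07
= 1.4394e+07 /m

1.4394e+07


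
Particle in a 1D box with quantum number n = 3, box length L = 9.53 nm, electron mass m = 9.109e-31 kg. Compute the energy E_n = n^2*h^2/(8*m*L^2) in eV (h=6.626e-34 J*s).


E = n^2 * h^2 / (8 * m * L^2)
= 3^2 * (6.626e-34)^2 / (8 * 9.109e-31 * (9.53e-9)^2)
= 9 * 4.3904e-67 / (8 * 9.109e-31 * 9.0821e-17)
= 5.9703e-21 J
= 0.0373 eV

0.0373


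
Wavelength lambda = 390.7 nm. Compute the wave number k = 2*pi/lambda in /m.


k = 2 * pi / lambda
= 6.2832 / (390.7e-9)
= 6.2832 / 3.9070e-07
= 1.6082e+07 /m

1.6082e+07


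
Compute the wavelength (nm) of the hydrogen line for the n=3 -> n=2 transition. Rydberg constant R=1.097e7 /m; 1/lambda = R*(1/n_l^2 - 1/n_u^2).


1/lambda = R * (1/n_l^2 - 1/n_u^2)
= 1.097e7 * (1/2^2 - 1/3^2)
= 1.097e7 * (0.25 - 0.111111)
= 1.097e7 * 0.138889
= 1.5236e+06 /m
lambda = 1 / 1.5236e+06 = 656.3355 nm

656.3355


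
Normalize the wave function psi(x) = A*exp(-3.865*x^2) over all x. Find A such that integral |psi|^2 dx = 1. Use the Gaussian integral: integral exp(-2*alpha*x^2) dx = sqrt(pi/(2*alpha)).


integral |psi|^2 dx = A^2 * sqrt(pi/(2*alpha)) = 1
A^2 = sqrt(2*alpha/pi)
= sqrt(2 * 3.865 / pi)
= 1.568609
A = sqrt(1.568609)
= 1.2524

1.2524


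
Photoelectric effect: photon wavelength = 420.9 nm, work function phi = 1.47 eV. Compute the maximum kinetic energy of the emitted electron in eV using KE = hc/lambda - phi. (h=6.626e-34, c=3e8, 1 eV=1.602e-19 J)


E_photon = hc / lambda
= (6.626e-34)(3e8) / (420.9e-9)
= 4.7227e-19 J
= 2.948 eV
KE = E_photon - phi
= 2.948 - 1.47
= 1.478 eV

1.478


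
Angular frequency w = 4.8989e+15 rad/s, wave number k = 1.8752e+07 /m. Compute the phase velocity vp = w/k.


vp = w / k
= 4.8989e+15 / 1.8752e+07
= 2.6125e+08 m/s

2.6125e+08


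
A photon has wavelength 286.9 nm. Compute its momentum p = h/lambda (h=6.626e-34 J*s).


p = h / lambda
= 6.626e-34 / (286.9e-9)
= 6.626e-34 / 2.8690e-07
= 2.3095e-27 kg*m/s

2.3095e-27


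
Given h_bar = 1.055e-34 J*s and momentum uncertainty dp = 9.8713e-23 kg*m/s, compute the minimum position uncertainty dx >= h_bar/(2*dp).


dx = h_bar / (2 * dp)
= 1.055e-34 / (2 * 9.8713e-23)
= 1.055e-34 / 1.9743e-22
= 5.3438e-13 m

5.3438e-13


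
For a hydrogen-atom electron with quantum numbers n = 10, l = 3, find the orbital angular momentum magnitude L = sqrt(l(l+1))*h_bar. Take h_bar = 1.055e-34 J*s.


L = sqrt(l*(l+1)) * h_bar
= sqrt(3 * 4) * 1.055e-34
= sqrt(12) * 1.055e-34
= 3.4641 * 1.055e-34
= 3.6546e-34 J*s

3.6546e-34


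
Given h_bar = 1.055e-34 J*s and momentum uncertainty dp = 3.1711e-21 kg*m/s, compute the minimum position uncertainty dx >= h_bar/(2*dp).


dx = h_bar / (2 * dp)
= 1.055e-34 / (2 * 3.1711e-21)
= 1.055e-34 / 6.3422e-21
= 1.6635e-14 m

1.6635e-14


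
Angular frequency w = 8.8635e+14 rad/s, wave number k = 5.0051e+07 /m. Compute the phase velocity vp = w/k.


vp = w / k
= 8.8635e+14 / 5.0051e+07
= 1.7709e+07 m/s

1.7709e+07


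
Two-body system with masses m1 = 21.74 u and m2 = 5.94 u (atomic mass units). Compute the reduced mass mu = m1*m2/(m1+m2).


mu = m1 * m2 / (m1 + m2)
= 21.74 * 5.94 / (21.74 + 5.94)
= 129.1356 / 27.68
= 4.6653 u

4.6653


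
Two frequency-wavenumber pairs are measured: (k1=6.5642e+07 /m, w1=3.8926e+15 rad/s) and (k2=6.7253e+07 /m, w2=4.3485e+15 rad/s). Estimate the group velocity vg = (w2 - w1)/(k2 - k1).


vg = (w2 - w1) / (k2 - k1)
= (4.3485e+15 - 3.8926e+15) / (6.7253e+07 - 6.5642e+07)
= 4.5590e+14 / 1.6110e+06
= 2.8299e+08 m/s

2.8299e+08


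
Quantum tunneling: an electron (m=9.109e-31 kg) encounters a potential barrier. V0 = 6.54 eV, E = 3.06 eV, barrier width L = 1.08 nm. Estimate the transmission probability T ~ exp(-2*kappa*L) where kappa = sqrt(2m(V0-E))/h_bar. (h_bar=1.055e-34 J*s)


V0 - E = 3.48 eV = 5.5750e-19 J
kappa = sqrt(2 * m * (V0-E)) / h_bar
= sqrt(2 * 9.109e-31 * 5.5750e-19) / 1.055e-34
= 9.5525e+09 /m
2*kappa*L = 2 * 9.5525e+09 * 1.08e-9
= 20.6335
T = exp(-20.6335) = 1.093938e-09

1.093938e-09


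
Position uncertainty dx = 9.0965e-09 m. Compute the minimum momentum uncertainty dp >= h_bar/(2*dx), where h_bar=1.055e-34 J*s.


dp = h_bar / (2 * dx)
= 1.055e-34 / (2 * 9.0965e-09)
= 1.055e-34 / 1.8193e-08
= 5.7989e-27 kg*m/s

5.7989e-27


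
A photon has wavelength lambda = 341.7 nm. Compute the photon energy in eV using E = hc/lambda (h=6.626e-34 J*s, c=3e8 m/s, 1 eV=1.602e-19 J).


E = hc / lambda
= (6.626e-34)(3e8) / (341.7e-9)
= 1.9878e-25 / 3.4170e-07
= 5.8174e-19 J
Converting to eV: 5.8174e-19 / 1.602e-19
= 3.6313 eV

3.6313


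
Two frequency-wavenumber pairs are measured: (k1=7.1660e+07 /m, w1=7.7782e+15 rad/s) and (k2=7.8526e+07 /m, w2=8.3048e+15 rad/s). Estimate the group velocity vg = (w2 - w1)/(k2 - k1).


vg = (w2 - w1) / (k2 - k1)
= (8.3048e+15 - 7.7782e+15) / (7.8526e+07 - 7.1660e+07)
= 5.2660e+14 / 6.8660e+06
= 7.6697e+07 m/s

7.6697e+07


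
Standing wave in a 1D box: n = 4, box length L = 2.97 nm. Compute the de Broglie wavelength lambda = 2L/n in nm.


lambda = 2L / n
= 2 * 2.97 / 4
= 5.94 / 4
= 1.485 nm

1.485


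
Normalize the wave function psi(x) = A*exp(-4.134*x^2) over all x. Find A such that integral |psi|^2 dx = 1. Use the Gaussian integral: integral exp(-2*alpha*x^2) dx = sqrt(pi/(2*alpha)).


integral |psi|^2 dx = A^2 * sqrt(pi/(2*alpha)) = 1
A^2 = sqrt(2*alpha/pi)
= sqrt(2 * 4.134 / pi)
= 1.622278
A = sqrt(1.622278)
= 1.2737

1.2737


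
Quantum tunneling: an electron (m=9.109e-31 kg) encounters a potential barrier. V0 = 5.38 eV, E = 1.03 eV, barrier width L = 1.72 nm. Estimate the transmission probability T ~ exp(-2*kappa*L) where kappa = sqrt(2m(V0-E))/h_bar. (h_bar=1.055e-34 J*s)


V0 - E = 4.35 eV = 6.9687e-19 J
kappa = sqrt(2 * m * (V0-E)) / h_bar
= sqrt(2 * 9.109e-31 * 6.9687e-19) / 1.055e-34
= 1.0680e+10 /m
2*kappa*L = 2 * 1.0680e+10 * 1.72e-9
= 36.7394
T = exp(-36.7394) = 1.107326e-16

1.107326e-16


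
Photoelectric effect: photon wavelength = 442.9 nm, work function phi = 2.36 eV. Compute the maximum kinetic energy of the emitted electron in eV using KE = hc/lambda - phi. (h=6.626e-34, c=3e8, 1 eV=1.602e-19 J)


E_photon = hc / lambda
= (6.626e-34)(3e8) / (442.9e-9)
= 4.4881e-19 J
= 2.8016 eV
KE = E_photon - phi
= 2.8016 - 2.36
= 0.4416 eV

0.4416


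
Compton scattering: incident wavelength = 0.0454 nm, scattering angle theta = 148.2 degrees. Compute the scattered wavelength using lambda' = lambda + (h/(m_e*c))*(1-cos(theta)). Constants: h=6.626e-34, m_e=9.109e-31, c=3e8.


Compton wavelength: h/(m_e*c) = 2.4247e-12 m
d_lambda = 2.4247e-12 * (1 - cos(148.2 deg))
= 2.4247e-12 * 1.849893
= 4.4854e-12 m = 0.004485 nm
lambda' = 0.0454 + 0.004485
= 0.049885 nm

0.049885


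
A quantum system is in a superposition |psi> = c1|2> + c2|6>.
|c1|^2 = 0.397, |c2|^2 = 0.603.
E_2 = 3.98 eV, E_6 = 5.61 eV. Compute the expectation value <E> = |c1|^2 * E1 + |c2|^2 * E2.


<E> = |c1|^2 * E1 + |c2|^2 * E2
= 0.397 * 3.98 + 0.603 * 5.61
= 1.5801 + 3.3828
= 4.9629 eV

4.9629


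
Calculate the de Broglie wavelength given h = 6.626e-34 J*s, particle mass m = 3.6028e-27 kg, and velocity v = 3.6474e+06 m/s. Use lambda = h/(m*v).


lambda = h / (m * v)
= 6.626e-34 / (3.6028e-27 * 3.6474e+06)
= 6.626e-34 / 1.3141e-20
= 5.0423e-14 m

5.0423e-14


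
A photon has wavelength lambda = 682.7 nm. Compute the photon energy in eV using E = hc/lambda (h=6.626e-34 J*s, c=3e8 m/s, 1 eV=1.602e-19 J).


E = hc / lambda
= (6.626e-34)(3e8) / (682.7e-9)
= 1.9878e-25 / 6.8270e-07
= 2.9117e-19 J
Converting to eV: 2.9117e-19 / 1.602e-19
= 1.8175 eV

1.8175


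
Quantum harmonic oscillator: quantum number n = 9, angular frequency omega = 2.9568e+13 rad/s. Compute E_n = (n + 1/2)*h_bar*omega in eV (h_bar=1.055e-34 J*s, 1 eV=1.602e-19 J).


E = (n + 1/2) * h_bar * omega
= (9 + 0.5) * 1.055e-34 * 2.9568e+13
= 9.5 * 3.1194e-21
= 2.9635e-20 J
= 0.185 eV

0.185


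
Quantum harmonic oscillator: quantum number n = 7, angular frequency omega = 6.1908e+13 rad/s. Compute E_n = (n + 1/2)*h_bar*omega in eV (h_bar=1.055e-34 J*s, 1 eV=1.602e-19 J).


E = (n + 1/2) * h_bar * omega
= (7 + 0.5) * 1.055e-34 * 6.1908e+13
= 7.5 * 6.5313e-21
= 4.8985e-20 J
= 0.3058 eV

0.3058


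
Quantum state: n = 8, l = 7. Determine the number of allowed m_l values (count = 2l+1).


m_l ranges from -l to +l in integer steps
So m_l goes from -7 to +7
Count = 2l + 1 = 2*7 + 1
= 15

15


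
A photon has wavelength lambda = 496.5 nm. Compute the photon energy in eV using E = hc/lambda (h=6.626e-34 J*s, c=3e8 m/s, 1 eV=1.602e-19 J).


E = hc / lambda
= (6.626e-34)(3e8) / (496.5e-9)
= 1.9878e-25 / 4.9650e-07
= 4.0036e-19 J
Converting to eV: 4.0036e-19 / 1.602e-19
= 2.4991 eV

2.4991


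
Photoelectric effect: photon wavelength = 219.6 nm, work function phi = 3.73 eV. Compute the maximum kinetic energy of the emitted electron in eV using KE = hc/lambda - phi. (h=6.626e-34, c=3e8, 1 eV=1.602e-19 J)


E_photon = hc / lambda
= (6.626e-34)(3e8) / (219.6e-9)
= 9.0519e-19 J
= 5.6504 eV
KE = E_photon - phi
= 5.6504 - 3.73
= 1.9204 eV

1.9204


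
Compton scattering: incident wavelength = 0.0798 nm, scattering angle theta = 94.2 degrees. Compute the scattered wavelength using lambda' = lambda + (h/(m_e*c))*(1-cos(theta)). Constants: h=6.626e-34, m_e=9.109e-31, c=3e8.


Compton wavelength: h/(m_e*c) = 2.4247e-12 m
d_lambda = 2.4247e-12 * (1 - cos(94.2 deg))
= 2.4247e-12 * 1.073238
= 2.6023e-12 m = 0.002602 nm
lambda' = 0.0798 + 0.002602
= 0.082402 nm

0.082402


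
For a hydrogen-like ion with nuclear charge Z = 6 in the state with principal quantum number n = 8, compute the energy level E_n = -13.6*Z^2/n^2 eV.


E_n = -13.6 * Z^2 / n^2
= -13.6 * 6^2 / 8^2
= -13.6 * 36 / 64
= -7.65 eV

-7.65


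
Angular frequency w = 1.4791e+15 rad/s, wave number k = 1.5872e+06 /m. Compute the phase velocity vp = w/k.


vp = w / k
= 1.4791e+15 / 1.5872e+06
= 9.3189e+08 m/s

9.3189e+08


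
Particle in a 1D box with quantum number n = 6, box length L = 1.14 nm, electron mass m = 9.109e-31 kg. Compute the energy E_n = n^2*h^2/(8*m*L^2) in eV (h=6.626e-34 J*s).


E = n^2 * h^2 / (8 * m * L^2)
= 6^2 * (6.626e-34)^2 / (8 * 9.109e-31 * (1.14e-9)^2)
= 36 * 4.3904e-67 / (8 * 9.109e-31 * 1.2996e-18)
= 1.6689e-18 J
= 10.4177 eV

10.4177


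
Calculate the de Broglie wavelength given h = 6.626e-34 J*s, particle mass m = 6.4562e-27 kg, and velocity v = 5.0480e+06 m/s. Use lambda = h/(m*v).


lambda = h / (m * v)
= 6.626e-34 / (6.4562e-27 * 5.0480e+06)
= 6.626e-34 / 3.2591e-20
= 2.0331e-14 m

2.0331e-14


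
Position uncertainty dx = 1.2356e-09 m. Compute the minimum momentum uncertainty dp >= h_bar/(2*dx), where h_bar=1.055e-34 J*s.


dp = h_bar / (2 * dx)
= 1.055e-34 / (2 * 1.2356e-09)
= 1.055e-34 / 2.4712e-09
= 4.2692e-26 kg*m/s

4.2692e-26


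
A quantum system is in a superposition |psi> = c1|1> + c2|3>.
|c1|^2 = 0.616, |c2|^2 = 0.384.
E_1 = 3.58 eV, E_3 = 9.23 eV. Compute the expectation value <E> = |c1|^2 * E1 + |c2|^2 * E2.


<E> = |c1|^2 * E1 + |c2|^2 * E2
= 0.616 * 3.58 + 0.384 * 9.23
= 2.2053 + 3.5443
= 5.7496 eV

5.7496


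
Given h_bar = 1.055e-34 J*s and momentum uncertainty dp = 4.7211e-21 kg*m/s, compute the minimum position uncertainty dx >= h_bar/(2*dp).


dx = h_bar / (2 * dp)
= 1.055e-34 / (2 * 4.7211e-21)
= 1.055e-34 / 9.4422e-21
= 1.1173e-14 m

1.1173e-14


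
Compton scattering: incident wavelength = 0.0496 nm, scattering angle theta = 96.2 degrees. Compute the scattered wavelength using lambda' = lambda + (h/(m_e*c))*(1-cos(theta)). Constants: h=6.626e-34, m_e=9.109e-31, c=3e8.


Compton wavelength: h/(m_e*c) = 2.4247e-12 m
d_lambda = 2.4247e-12 * (1 - cos(96.2 deg))
= 2.4247e-12 * 1.107999
= 2.6866e-12 m = 0.002687 nm
lambda' = 0.0496 + 0.002687
= 0.052287 nm

0.052287


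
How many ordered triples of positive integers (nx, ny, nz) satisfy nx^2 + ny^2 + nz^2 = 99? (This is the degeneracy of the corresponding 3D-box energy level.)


Enumerate all (nx, ny, nz) with nx^2 + ny^2 + nz^2 = 99:
(1,7,7)
(3,3,9)
(3,9,3)
(5,5,7)
(5,7,5)
(7,1,7)
(7,5,5)
(7,7,1)
(9,3,3)
Total degeneracy = 9

9


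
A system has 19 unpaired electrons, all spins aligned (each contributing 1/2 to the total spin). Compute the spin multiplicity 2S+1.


Total spin S = N * (1/2) = 19 * 0.5 = 9.5
Spin multiplicity = 2S + 1
= 2 * 9.5 + 1
= 20

20


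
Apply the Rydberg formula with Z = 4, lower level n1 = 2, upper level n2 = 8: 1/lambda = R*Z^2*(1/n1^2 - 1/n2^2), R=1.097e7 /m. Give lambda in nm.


1/lambda = R * Z^2 * (1/n1^2 - 1/n2^2)
= 1.097e7 * 4^2 * (1/2^2 - 1/8^2)
= 1.097e7 * 16 * (0.25 - 0.015625)
= 4.1138e+07 /m
lambda = 1 / 4.1138e+07
= 24.3087 nm

24.3087


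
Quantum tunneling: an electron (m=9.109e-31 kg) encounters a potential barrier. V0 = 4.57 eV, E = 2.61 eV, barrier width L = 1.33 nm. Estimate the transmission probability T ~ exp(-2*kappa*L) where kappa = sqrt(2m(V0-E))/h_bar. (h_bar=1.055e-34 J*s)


V0 - E = 1.96 eV = 3.1399e-19 J
kappa = sqrt(2 * m * (V0-E)) / h_bar
= sqrt(2 * 9.109e-31 * 3.1399e-19) / 1.055e-34
= 7.1690e+09 /m
2*kappa*L = 2 * 7.1690e+09 * 1.33e-9
= 19.0695
T = exp(-19.0695) = 5.226738e-09

5.226738e-09


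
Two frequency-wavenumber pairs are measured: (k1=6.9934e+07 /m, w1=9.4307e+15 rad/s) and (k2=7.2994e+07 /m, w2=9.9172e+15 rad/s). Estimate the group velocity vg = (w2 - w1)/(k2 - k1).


vg = (w2 - w1) / (k2 - k1)
= (9.9172e+15 - 9.4307e+15) / (7.2994e+07 - 6.9934e+07)
= 4.8650e+14 / 3.0600e+06
= 1.5899e+08 m/s

1.5899e+08


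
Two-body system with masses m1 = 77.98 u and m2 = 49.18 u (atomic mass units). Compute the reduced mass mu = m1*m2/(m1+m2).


mu = m1 * m2 / (m1 + m2)
= 77.98 * 49.18 / (77.98 + 49.18)
= 3835.0564 / 127.16
= 30.1593 u

30.1593


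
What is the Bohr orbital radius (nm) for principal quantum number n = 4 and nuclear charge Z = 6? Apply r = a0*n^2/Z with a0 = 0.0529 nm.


r = a0 * n^2 / Z
= 0.0529 * 4^2 / 6
= 0.0529 * 16 / 6
= 0.1411 nm

0.1411


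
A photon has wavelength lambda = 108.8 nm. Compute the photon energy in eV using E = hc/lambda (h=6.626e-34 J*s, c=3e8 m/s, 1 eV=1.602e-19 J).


E = hc / lambda
= (6.626e-34)(3e8) / (108.8e-9)
= 1.9878e-25 / 1.0880e-07
= 1.8270e-18 J
Converting to eV: 1.8270e-18 / 1.602e-19
= 11.4046 eV

11.4046


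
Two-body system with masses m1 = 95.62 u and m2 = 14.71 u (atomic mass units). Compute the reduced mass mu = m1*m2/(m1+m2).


mu = m1 * m2 / (m1 + m2)
= 95.62 * 14.71 / (95.62 + 14.71)
= 1406.5702 / 110.33
= 12.7488 u

12.7488


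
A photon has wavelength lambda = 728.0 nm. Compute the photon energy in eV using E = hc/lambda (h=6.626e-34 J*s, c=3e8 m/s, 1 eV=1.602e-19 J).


E = hc / lambda
= (6.626e-34)(3e8) / (728.0e-9)
= 1.9878e-25 / 7.2800e-07
= 2.7305e-19 J
Converting to eV: 2.7305e-19 / 1.602e-19
= 1.7044 eV

1.7044


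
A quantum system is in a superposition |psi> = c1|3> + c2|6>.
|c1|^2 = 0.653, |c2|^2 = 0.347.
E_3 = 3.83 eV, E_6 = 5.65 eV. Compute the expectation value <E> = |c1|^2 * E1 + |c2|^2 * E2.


<E> = |c1|^2 * E1 + |c2|^2 * E2
= 0.653 * 3.83 + 0.347 * 5.65
= 2.501 + 1.9606
= 4.4615 eV

4.4615


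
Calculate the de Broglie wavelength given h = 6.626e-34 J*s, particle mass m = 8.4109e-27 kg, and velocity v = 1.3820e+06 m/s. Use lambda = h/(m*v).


lambda = h / (m * v)
= 6.626e-34 / (8.4109e-27 * 1.3820e+06)
= 6.626e-34 / 1.1624e-20
= 5.7003e-14 m

5.7003e-14


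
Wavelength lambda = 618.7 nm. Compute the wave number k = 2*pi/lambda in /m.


k = 2 * pi / lambda
= 6.2832 / (618.7e-9)
= 6.2832 / 6.1870e-07
= 1.0155e+07 /m

1.0155e+07


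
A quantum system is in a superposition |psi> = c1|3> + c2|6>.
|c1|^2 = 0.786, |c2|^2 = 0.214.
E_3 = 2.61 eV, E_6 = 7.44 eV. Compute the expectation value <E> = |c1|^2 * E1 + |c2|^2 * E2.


<E> = |c1|^2 * E1 + |c2|^2 * E2
= 0.786 * 2.61 + 0.214 * 7.44
= 2.0515 + 1.5922
= 3.6436 eV

3.6436


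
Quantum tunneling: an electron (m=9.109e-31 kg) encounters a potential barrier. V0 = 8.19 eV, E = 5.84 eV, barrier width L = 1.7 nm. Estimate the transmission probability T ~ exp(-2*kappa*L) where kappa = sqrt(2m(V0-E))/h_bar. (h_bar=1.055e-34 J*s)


V0 - E = 2.35 eV = 3.7647e-19 J
kappa = sqrt(2 * m * (V0-E)) / h_bar
= sqrt(2 * 9.109e-31 * 3.7647e-19) / 1.055e-34
= 7.8499e+09 /m
2*kappa*L = 2 * 7.8499e+09 * 1.7e-9
= 26.6896
T = exp(-26.6896) = 2.563633e-12

2.563633e-12


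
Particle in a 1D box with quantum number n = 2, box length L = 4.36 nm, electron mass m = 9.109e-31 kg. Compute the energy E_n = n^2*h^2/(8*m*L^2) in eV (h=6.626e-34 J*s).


E = n^2 * h^2 / (8 * m * L^2)
= 2^2 * (6.626e-34)^2 / (8 * 9.109e-31 * (4.36e-9)^2)
= 4 * 4.3904e-67 / (8 * 9.109e-31 * 1.9010e-17)
= 1.2677e-20 J
= 0.0791 eV

0.0791


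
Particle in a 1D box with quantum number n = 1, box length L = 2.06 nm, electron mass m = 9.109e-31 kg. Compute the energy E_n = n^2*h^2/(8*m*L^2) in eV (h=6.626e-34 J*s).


E = n^2 * h^2 / (8 * m * L^2)
= 1^2 * (6.626e-34)^2 / (8 * 9.109e-31 * (2.06e-9)^2)
= 1 * 4.3904e-67 / (8 * 9.109e-31 * 4.2436e-18)
= 1.4197e-20 J
= 0.0886 eV

0.0886


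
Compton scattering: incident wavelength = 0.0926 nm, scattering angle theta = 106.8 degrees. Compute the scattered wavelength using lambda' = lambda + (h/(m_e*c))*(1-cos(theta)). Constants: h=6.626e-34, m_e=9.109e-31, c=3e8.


Compton wavelength: h/(m_e*c) = 2.4247e-12 m
d_lambda = 2.4247e-12 * (1 - cos(106.8 deg))
= 2.4247e-12 * 1.289032
= 3.1255e-12 m = 0.003126 nm
lambda' = 0.0926 + 0.003126
= 0.095726 nm

0.095726


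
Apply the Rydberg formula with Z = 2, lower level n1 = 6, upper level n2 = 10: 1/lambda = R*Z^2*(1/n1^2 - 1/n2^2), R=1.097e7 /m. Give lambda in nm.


1/lambda = R * Z^2 * (1/n1^2 - 1/n2^2)
= 1.097e7 * 2^2 * (1/6^2 - 1/10^2)
= 1.097e7 * 4 * (0.027778 - 0.01)
= 7.8009e+05 /m
lambda = 1 / 7.8009e+05
= 1281.9052 nm

1281.9052


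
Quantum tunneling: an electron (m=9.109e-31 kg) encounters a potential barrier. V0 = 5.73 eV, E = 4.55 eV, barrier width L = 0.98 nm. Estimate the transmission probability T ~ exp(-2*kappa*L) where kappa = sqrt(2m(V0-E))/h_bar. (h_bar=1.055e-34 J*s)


V0 - E = 1.18 eV = 1.8904e-19 J
kappa = sqrt(2 * m * (V0-E)) / h_bar
= sqrt(2 * 9.109e-31 * 1.8904e-19) / 1.055e-34
= 5.5625e+09 /m
2*kappa*L = 2 * 5.5625e+09 * 0.98e-9
= 10.9025
T = exp(-10.9025) = 1.841209e-05

1.841209e-05


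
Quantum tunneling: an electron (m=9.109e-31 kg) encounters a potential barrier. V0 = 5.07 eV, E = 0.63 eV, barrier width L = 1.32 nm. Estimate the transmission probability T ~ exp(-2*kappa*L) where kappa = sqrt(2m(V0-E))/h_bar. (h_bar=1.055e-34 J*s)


V0 - E = 4.44 eV = 7.1129e-19 J
kappa = sqrt(2 * m * (V0-E)) / h_bar
= sqrt(2 * 9.109e-31 * 7.1129e-19) / 1.055e-34
= 1.0790e+10 /m
2*kappa*L = 2 * 1.0790e+10 * 1.32e-9
= 28.4855
T = exp(-28.4855) = 4.254851e-13

4.254851e-13


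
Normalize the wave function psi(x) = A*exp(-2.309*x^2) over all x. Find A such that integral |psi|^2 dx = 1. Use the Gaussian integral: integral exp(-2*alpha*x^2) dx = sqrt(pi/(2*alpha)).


integral |psi|^2 dx = A^2 * sqrt(pi/(2*alpha)) = 1
A^2 = sqrt(2*alpha/pi)
= sqrt(2 * 2.309 / pi)
= 1.212417
A = sqrt(1.212417)
= 1.1011

1.1011


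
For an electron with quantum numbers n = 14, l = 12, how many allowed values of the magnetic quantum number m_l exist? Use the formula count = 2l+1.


m_l ranges from -l to +l in integer steps
So m_l goes from -12 to +12
Count = 2l + 1 = 2*12 + 1
= 25

25


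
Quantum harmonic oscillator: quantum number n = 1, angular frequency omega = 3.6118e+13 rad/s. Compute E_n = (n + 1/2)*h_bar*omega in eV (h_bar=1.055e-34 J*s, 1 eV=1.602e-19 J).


E = (n + 1/2) * h_bar * omega
= (1 + 0.5) * 1.055e-34 * 3.6118e+13
= 1.5 * 3.8104e-21
= 5.7157e-21 J
= 0.0357 eV

0.0357


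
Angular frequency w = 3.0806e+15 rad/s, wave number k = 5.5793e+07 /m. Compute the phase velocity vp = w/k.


vp = w / k
= 3.0806e+15 / 5.5793e+07
= 5.5215e+07 m/s

5.5215e+07


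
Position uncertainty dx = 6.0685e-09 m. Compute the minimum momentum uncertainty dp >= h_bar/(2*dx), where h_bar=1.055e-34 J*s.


dp = h_bar / (2 * dx)
= 1.055e-34 / (2 * 6.0685e-09)
= 1.055e-34 / 1.2137e-08
= 8.6924e-27 kg*m/s

8.6924e-27


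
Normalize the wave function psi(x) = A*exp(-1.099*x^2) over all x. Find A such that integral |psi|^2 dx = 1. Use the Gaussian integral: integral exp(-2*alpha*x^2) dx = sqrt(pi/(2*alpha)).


integral |psi|^2 dx = A^2 * sqrt(pi/(2*alpha)) = 1
A^2 = sqrt(2*alpha/pi)
= sqrt(2 * 1.099 / pi)
= 0.836448
A = sqrt(0.836448)
= 0.9146

0.9146


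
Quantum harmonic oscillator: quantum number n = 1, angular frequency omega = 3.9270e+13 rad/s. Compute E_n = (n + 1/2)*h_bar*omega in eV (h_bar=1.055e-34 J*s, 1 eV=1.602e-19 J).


E = (n + 1/2) * h_bar * omega
= (1 + 0.5) * 1.055e-34 * 3.9270e+13
= 1.5 * 4.1430e-21
= 6.2145e-21 J
= 0.0388 eV

0.0388


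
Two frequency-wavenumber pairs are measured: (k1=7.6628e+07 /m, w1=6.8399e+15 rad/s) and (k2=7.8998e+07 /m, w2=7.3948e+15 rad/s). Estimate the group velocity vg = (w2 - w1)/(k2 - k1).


vg = (w2 - w1) / (k2 - k1)
= (7.3948e+15 - 6.8399e+15) / (7.8998e+07 - 7.6628e+07)
= 5.5490e+14 / 2.3700e+06
= 2.3414e+08 m/s

2.3414e+08


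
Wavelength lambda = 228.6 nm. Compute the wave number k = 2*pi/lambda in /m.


k = 2 * pi / lambda
= 6.2832 / (228.6e-9)
= 6.2832 / 2.2860e-07
= 2.7486e+07 /m

2.7486e+07


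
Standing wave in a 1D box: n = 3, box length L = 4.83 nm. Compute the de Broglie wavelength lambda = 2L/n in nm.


lambda = 2L / n
= 2 * 4.83 / 3
= 9.66 / 3
= 3.22 nm

3.22


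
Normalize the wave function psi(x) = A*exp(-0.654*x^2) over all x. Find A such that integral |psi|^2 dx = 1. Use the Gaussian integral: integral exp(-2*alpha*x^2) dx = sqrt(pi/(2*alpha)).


integral |psi|^2 dx = A^2 * sqrt(pi/(2*alpha)) = 1
A^2 = sqrt(2*alpha/pi)
= sqrt(2 * 0.654 / pi)
= 0.645251
A = sqrt(0.645251)
= 0.8033

0.8033


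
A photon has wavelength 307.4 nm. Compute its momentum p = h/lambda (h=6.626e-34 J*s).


p = h / lambda
= 6.626e-34 / (307.4e-9)
= 6.626e-34 / 3.0740e-07
= 2.1555e-27 kg*m/s

2.1555e-27


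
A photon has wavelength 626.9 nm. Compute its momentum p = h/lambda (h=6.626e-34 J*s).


p = h / lambda
= 6.626e-34 / (626.9e-9)
= 6.626e-34 / 6.2690e-07
= 1.0569e-27 kg*m/s

1.0569e-27


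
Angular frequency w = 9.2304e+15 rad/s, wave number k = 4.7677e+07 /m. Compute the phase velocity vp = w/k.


vp = w / k
= 9.2304e+15 / 4.7677e+07
= 1.9360e+08 m/s

1.9360e+08


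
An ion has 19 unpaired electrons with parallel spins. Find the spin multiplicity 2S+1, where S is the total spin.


Total spin S = N * (1/2) = 19 * 0.5 = 9.5
Spin multiplicity = 2S + 1
= 2 * 9.5 + 1
= 20

20


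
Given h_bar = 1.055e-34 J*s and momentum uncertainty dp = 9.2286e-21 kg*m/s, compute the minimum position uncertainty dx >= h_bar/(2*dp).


dx = h_bar / (2 * dp)
= 1.055e-34 / (2 * 9.2286e-21)
= 1.055e-34 / 1.8457e-20
= 5.7159e-15 m

5.7159e-15


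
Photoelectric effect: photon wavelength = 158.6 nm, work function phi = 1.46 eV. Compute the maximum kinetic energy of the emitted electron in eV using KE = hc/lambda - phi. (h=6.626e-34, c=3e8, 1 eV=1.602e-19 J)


E_photon = hc / lambda
= (6.626e-34)(3e8) / (158.6e-9)
= 1.2533e-18 J
= 7.8236 eV
KE = E_photon - phi
= 7.8236 - 1.46
= 6.3636 eV

6.3636


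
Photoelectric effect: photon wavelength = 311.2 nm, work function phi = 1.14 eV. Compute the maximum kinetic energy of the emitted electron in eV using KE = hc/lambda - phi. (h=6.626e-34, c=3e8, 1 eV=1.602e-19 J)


E_photon = hc / lambda
= (6.626e-34)(3e8) / (311.2e-9)
= 6.3875e-19 J
= 3.9872 eV
KE = E_photon - phi
= 3.9872 - 1.14
= 2.8472 eV

2.8472


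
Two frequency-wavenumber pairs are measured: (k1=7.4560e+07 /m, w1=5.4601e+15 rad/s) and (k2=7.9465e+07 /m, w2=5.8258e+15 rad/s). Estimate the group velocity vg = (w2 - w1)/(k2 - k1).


vg = (w2 - w1) / (k2 - k1)
= (5.8258e+15 - 5.4601e+15) / (7.9465e+07 - 7.4560e+07)
= 3.6570e+14 / 4.9050e+06
= 7.4557e+07 m/s

7.4557e+07


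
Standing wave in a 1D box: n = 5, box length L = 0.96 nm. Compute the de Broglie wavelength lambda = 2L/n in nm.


lambda = 2L / n
= 2 * 0.96 / 5
= 1.92 / 5
= 0.384 nm

0.384


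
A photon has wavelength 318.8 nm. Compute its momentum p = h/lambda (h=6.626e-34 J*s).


p = h / lambda
= 6.626e-34 / (318.8e-9)
= 6.626e-34 / 3.1880e-07
= 2.0784e-27 kg*m/s

2.0784e-27


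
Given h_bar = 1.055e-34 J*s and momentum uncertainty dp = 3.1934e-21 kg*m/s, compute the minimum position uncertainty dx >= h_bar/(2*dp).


dx = h_bar / (2 * dp)
= 1.055e-34 / (2 * 3.1934e-21)
= 1.055e-34 / 6.3868e-21
= 1.6518e-14 m

1.6518e-14


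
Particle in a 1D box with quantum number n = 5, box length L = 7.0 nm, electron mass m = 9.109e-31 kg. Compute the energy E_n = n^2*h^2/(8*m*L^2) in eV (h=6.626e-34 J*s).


E = n^2 * h^2 / (8 * m * L^2)
= 5^2 * (6.626e-34)^2 / (8 * 9.109e-31 * (7.0e-9)^2)
= 25 * 4.3904e-67 / (8 * 9.109e-31 * 4.9000e-17)
= 3.0739e-20 J
= 0.1919 eV

0.1919


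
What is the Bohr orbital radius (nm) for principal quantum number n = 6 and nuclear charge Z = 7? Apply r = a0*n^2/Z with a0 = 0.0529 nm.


r = a0 * n^2 / Z
= 0.0529 * 6^2 / 7
= 0.0529 * 36 / 7
= 0.2721 nm

0.2721


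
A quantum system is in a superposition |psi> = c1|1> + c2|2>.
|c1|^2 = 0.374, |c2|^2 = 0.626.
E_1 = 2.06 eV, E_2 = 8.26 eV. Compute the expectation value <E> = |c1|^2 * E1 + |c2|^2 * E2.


<E> = |c1|^2 * E1 + |c2|^2 * E2
= 0.374 * 2.06 + 0.626 * 8.26
= 0.7704 + 5.1708
= 5.9412 eV

5.9412


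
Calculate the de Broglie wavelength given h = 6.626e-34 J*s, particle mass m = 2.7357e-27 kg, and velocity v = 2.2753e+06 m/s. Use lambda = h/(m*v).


lambda = h / (m * v)
= 6.626e-34 / (2.7357e-27 * 2.2753e+06)
= 6.626e-34 / 6.2245e-21
= 1.0645e-13 m

1.0645e-13


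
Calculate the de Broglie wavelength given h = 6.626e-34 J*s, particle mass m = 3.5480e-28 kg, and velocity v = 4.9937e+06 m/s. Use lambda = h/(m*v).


lambda = h / (m * v)
= 6.626e-34 / (3.5480e-28 * 4.9937e+06)
= 6.626e-34 / 1.7718e-21
= 3.7398e-13 m

3.7398e-13


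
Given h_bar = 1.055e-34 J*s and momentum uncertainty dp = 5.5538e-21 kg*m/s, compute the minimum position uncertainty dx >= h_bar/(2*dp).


dx = h_bar / (2 * dp)
= 1.055e-34 / (2 * 5.5538e-21)
= 1.055e-34 / 1.1108e-20
= 9.4980e-15 m

9.4980e-15


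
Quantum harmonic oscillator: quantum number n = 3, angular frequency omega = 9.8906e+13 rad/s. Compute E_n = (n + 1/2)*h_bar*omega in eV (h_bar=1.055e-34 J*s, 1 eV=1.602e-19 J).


E = (n + 1/2) * h_bar * omega
= (3 + 0.5) * 1.055e-34 * 9.8906e+13
= 3.5 * 1.0435e-20
= 3.6521e-20 J
= 0.228 eV

0.228


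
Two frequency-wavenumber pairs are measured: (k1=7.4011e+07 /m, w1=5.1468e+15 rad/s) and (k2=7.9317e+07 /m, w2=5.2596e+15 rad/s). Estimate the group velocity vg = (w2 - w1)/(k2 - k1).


vg = (w2 - w1) / (k2 - k1)
= (5.2596e+15 - 5.1468e+15) / (7.9317e+07 - 7.4011e+07)
= 1.1280e+14 / 5.3060e+06
= 2.1259e+07 m/s

2.1259e+07


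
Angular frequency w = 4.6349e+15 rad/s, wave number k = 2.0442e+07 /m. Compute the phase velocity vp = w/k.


vp = w / k
= 4.6349e+15 / 2.0442e+07
= 2.2673e+08 m/s

2.2673e+08


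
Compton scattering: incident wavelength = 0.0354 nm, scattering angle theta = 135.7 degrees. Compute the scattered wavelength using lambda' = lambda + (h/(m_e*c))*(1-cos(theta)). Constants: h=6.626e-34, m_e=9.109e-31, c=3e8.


Compton wavelength: h/(m_e*c) = 2.4247e-12 m
d_lambda = 2.4247e-12 * (1 - cos(135.7 deg))
= 2.4247e-12 * 1.715693
= 4.1601e-12 m = 0.00416 nm
lambda' = 0.0354 + 0.00416
= 0.03956 nm

0.03956


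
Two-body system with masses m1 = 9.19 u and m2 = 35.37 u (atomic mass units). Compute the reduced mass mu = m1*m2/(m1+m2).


mu = m1 * m2 / (m1 + m2)
= 9.19 * 35.37 / (9.19 + 35.37)
= 325.0503 / 44.56
= 7.2947 u

7.2947


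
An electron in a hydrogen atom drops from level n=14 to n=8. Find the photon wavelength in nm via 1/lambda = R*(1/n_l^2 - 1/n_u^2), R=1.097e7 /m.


1/lambda = R * (1/n_l^2 - 1/n_u^2)
= 1.097e7 * (1/8^2 - 1/14^2)
= 1.097e7 * (0.015625 - 0.005102)
= 1.097e7 * 0.010523
= 1.1544e+05 /m
lambda = 1 / 1.1544e+05 = 8662.7441 nm

8662.7441


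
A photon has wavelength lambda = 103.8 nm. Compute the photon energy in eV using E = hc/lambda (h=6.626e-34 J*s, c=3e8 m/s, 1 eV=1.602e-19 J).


E = hc / lambda
= (6.626e-34)(3e8) / (103.8e-9)
= 1.9878e-25 / 1.0380e-07
= 1.9150e-18 J
Converting to eV: 1.9150e-18 / 1.602e-19
= 11.954 eV

11.954


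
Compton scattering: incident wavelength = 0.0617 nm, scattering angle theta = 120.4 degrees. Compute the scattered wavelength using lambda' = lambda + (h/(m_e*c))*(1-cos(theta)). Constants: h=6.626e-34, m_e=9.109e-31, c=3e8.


Compton wavelength: h/(m_e*c) = 2.4247e-12 m
d_lambda = 2.4247e-12 * (1 - cos(120.4 deg))
= 2.4247e-12 * 1.506034
= 3.6517e-12 m = 0.003652 nm
lambda' = 0.0617 + 0.003652
= 0.065352 nm

0.065352


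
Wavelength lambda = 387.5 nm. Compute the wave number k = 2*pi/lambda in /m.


k = 2 * pi / lambda
= 6.2832 / (387.5e-9)
= 6.2832 / 3.8750e-07
= 1.6215e+07 /m

1.6215e+07


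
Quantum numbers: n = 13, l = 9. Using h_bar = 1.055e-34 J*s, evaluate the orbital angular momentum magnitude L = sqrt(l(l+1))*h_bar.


L = sqrt(l*(l+1)) * h_bar
= sqrt(9 * 10) * 1.055e-34
= sqrt(90) * 1.055e-34
= 9.4868 * 1.055e-34
= 1.0009e-33 J*s

1.0009e-33


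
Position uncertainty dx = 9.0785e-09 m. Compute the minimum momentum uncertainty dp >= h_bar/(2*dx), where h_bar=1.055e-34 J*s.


dp = h_bar / (2 * dx)
= 1.055e-34 / (2 * 9.0785e-09)
= 1.055e-34 / 1.8157e-08
= 5.8104e-27 kg*m/s

5.8104e-27
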